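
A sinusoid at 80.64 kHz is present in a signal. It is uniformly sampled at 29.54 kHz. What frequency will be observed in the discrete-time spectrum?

80.64 kHz mod fs = 21.56 kHz.
21.56 kHz > fs/2 = 14.77 kHz, folds to fs − 21.56 kHz = 7.98 kHz.

7.98 kHz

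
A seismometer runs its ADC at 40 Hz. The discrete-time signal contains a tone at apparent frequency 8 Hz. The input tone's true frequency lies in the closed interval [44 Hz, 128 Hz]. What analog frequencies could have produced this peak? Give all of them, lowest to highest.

Frequencies that alias to 8 Hz are k·fs ± 8 Hz for integer k ≥ 0.
k=0: 8 Hz.
k=1: 32 Hz, 48 Hz.
k=2: 72 Hz, 88 Hz.
k=3: 112 Hz, 128 Hz.
k=4: 152 Hz, 168 Hz.
Within [44 Hz, 128 Hz]: 48 Hz, 72 Hz, 88 Hz, 112 Hz, 128 Hz.

48 Hz, 72 Hz, 88 Hz, 112 Hz, 128 Hz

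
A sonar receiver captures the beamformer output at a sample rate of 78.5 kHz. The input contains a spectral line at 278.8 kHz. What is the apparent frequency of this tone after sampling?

35.2 kHz

278.8 kHz mod fs = 43.3 kHz.
43.3 kHz > fs/2 = 39.25 kHz, folds to fs − 43.3 kHz = 35.2 kHz.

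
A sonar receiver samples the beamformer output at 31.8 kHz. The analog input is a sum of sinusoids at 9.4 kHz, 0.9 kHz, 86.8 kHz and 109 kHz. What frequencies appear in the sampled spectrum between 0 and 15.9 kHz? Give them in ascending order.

0.9 kHz, 8.6 kHz, 9.4 kHz, 13.6 kHz

fs/2 = 15.9 kHz.
9.4 kHz ≤ fs/2 = 15.9 kHz, passes unchanged.
0.9 kHz ≤ fs/2 = 15.9 kHz, passes unchanged.
86.8 kHz mod fs = 23.2 kHz.
23.2 kHz > fs/2 = 15.9 kHz, folds to fs − 23.2 kHz = 8.6 kHz.
109 kHz mod fs = 13.6 kHz.
13.6 kHz ≤ fs/2 = 15.9 kHz, appears at 13.6 kHz.
Distinct values: {0.9 kHz, 8.6 kHz, 9.4 kHz, 13.6 kHz}.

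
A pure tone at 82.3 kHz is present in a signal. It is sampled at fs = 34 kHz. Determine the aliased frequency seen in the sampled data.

14.3 kHz

82.3 kHz mod fs = 14.3 kHz.
14.3 kHz ≤ fs/2 = 17 kHz, appears at 14.3 kHz.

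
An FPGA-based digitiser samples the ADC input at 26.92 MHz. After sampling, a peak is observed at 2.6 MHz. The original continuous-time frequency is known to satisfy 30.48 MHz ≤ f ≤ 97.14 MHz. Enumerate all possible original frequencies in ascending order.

51.24 MHz, 56.44 MHz, 78.16 MHz, 83.36 MHz

Frequencies that alias to 2.6 MHz are k·fs ± 2.6 MHz for integer k ≥ 0.
k=0: 2.6 MHz.
k=1: 24.32 MHz, 29.52 MHz.
k=2: 51.24 MHz, 56.44 MHz.
k=3: 78.16 MHz, 83.36 MHz.
k=4: 105.08 MHz, 110.28 MHz.
Within [30.48 MHz, 97.14 MHz]: 51.24 MHz, 56.44 MHz, 78.16 MHz, 83.36 MHz.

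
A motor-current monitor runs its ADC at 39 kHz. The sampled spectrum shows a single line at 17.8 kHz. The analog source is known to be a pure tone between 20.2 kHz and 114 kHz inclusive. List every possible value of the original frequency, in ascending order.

21.2 kHz, 56.8 kHz, 60.2 kHz, 95.8 kHz, 99.2 kHz

Frequencies that alias to 17.8 kHz are k·fs ± 17.8 kHz for integer k ≥ 0.
k=0: 17.8 kHz.
k=1: 21.2 kHz, 56.8 kHz.
k=2: 60.2 kHz, 95.8 kHz.
k=3: 99.2 kHz, 134.8 kHz.
k=4: 138.2 kHz, 173.8 kHz.
Within [20.2 kHz, 114 kHz]: 21.2 kHz, 56.8 kHz, 60.2 kHz, 95.8 kHz, 99.2 kHz.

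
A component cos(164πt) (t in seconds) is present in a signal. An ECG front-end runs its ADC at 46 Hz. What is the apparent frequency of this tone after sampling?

ω = 164π rad/s → f = ω/(2π) = 82 Hz.
82 Hz mod fs = 36 Hz.
36 Hz > fs/2 = 23 Hz, folds to fs − 36 Hz = 10 Hz.

10 Hz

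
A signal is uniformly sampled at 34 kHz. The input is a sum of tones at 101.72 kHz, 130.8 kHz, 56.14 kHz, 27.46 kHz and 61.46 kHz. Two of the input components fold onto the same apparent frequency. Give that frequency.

fs/2 = 17 kHz.
101.72 kHz mod fs = 33.72 kHz.
33.72 kHz > fs/2 = 17 kHz, folds to fs − 33.72 kHz = 0.28 kHz.
130.8 kHz mod fs = 28.8 kHz.
28.8 kHz > fs/2 = 17 kHz, folds to fs − 28.8 kHz = 5.2 kHz.
56.14 kHz mod fs = 22.14 kHz.
22.14 kHz > fs/2 = 17 kHz, folds to fs − 22.14 kHz = 11.86 kHz.
27.46 kHz > fs/2 = 17 kHz, folds to fs − 27.46 kHz = 6.54 kHz.
61.46 kHz mod fs = 27.46 kHz.
27.46 kHz > fs/2 = 17 kHz, folds to fs − 27.46 kHz = 6.54 kHz.
27.46 kHz and 61.46 kHz both map to 6.54 kHz.

6.54 kHz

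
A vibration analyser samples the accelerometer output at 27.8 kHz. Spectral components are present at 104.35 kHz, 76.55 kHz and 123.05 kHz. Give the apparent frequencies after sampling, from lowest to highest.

fs/2 = 13.9 kHz.
104.35 kHz mod fs = 20.95 kHz.
20.95 kHz > fs/2 = 13.9 kHz, folds to fs − 20.95 kHz = 6.85 kHz.
76.55 kHz mod fs = 20.95 kHz.
20.95 kHz > fs/2 = 13.9 kHz, folds to fs − 20.95 kHz = 6.85 kHz.
123.05 kHz mod fs = 11.85 kHz.
11.85 kHz ≤ fs/2 = 13.9 kHz, appears at 11.85 kHz.
Distinct values: {6.85 kHz, 11.85 kHz}.

6.85 kHz, 11.85 kHz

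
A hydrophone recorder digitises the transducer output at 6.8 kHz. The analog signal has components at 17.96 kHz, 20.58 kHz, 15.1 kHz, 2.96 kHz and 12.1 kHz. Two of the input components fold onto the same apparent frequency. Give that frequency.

fs/2 = 3.4 kHz.
17.96 kHz mod fs = 4.36 kHz.
4.36 kHz > fs/2 = 3.4 kHz, folds to fs − 4.36 kHz = 2.44 kHz.
20.58 kHz mod fs = 0.18 kHz.
0.18 kHz ≤ fs/2 = 3.4 kHz, appears at 0.18 kHz.
15.1 kHz mod fs = 1.5 kHz.
1.5 kHz ≤ fs/2 = 3.4 kHz, appears at 1.5 kHz.
2.96 kHz ≤ fs/2 = 3.4 kHz, passes unchanged.
12.1 kHz mod fs = 5.3 kHz.
5.3 kHz > fs/2 = 3.4 kHz, folds to fs − 5.3 kHz = 1.5 kHz.
12.1 kHz and 15.1 kHz both map to 1.5 kHz.

1.5 kHz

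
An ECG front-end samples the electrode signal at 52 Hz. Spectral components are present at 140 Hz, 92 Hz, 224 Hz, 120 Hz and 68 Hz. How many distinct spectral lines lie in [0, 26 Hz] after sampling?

fs/2 = 26 Hz.
140 Hz mod fs = 36 Hz.
36 Hz > fs/2 = 26 Hz, folds to fs − 36 Hz = 16 Hz.
92 Hz mod fs = 40 Hz.
40 Hz > fs/2 = 26 Hz, folds to fs − 40 Hz = 12 Hz.
224 Hz mod fs = 16 Hz.
16 Hz ≤ fs/2 = 26 Hz, appears at 16 Hz.
120 Hz mod fs = 16 Hz.
16 Hz ≤ fs/2 = 26 Hz, appears at 16 Hz.
68 Hz mod fs = 16 Hz.
16 Hz ≤ fs/2 = 26 Hz, appears at 16 Hz.
Distinct values: {12 Hz, 16 Hz} → 2.

2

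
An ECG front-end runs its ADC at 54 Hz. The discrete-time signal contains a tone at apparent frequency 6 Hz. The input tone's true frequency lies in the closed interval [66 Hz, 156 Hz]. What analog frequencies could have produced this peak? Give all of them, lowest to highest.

Frequencies that alias to 6 Hz are k·fs ± 6 Hz for integer k ≥ 0.
k=0: 6 Hz.
k=1: 48 Hz, 60 Hz.
k=2: 102 Hz, 114 Hz.
k=3: 156 Hz, 168 Hz.
k=4: 210 Hz, 222 Hz.
Within [66 Hz, 156 Hz]: 102 Hz, 114 Hz, 156 Hz.

102 Hz, 114 Hz, 156 Hz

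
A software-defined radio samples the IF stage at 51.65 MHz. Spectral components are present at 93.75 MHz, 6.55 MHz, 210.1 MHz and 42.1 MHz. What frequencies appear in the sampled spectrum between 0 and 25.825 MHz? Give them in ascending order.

fs/2 = 25.825 MHz.
93.75 MHz mod fs = 42.1 MHz.
42.1 MHz > fs/2 = 25.825 MHz, folds to fs − 42.1 MHz = 9.55 MHz.
6.55 MHz ≤ fs/2 = 25.825 MHz, passes unchanged.
210.1 MHz mod fs = 3.5 MHz.
3.5 MHz ≤ fs/2 = 25.825 MHz, appears at 3.5 MHz.
42.1 MHz > fs/2 = 25.825 MHz, folds to fs − 42.1 MHz = 9.55 MHz.
Distinct values: {3.5 MHz, 6.55 MHz, 9.55 MHz}.

3.5 MHz, 6.55 MHz, 9.55 MHz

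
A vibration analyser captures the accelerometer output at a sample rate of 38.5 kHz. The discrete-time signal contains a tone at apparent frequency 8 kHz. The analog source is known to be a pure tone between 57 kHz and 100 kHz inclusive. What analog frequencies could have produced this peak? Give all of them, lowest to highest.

Frequencies that alias to 8 kHz are k·fs ± 8 kHz for integer k ≥ 0.
k=0: 8 kHz.
k=1: 30.5 kHz, 46.5 kHz.
k=2: 69 kHz, 85 kHz.
k=3: 107.5 kHz, 123.5 kHz.
Within [57 kHz, 100 kHz]: 69 kHz, 85 kHz.

69 kHz, 85 kHz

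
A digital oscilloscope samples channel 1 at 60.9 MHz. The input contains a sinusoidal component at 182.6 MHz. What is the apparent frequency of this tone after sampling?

0.1 MHz

182.6 MHz mod fs = 60.8 MHz.
60.8 MHz > fs/2 = 30.45 MHz, folds to fs − 60.8 MHz = 0.1 MHz.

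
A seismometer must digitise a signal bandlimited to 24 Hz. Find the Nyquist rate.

Nyquist rate = 2 × 24 Hz = 48 Hz.

48 Hz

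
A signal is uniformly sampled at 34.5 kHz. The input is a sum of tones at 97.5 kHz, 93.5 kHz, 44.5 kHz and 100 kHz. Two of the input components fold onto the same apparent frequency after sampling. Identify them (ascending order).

44.5 kHz, 93.5 kHz

fs/2 = 17.25 kHz.
97.5 kHz mod fs = 28.5 kHz.
28.5 kHz > fs/2 = 17.25 kHz, folds to fs − 28.5 kHz = 6 kHz.
93.5 kHz mod fs = 24.5 kHz.
24.5 kHz > fs/2 = 17.25 kHz, folds to fs − 24.5 kHz = 10 kHz.
44.5 kHz mod fs = 10 kHz.
10 kHz ≤ fs/2 = 17.25 kHz, appears at 10 kHz.
100 kHz mod fs = 31 kHz.
31 kHz > fs/2 = 17.25 kHz, folds to fs − 31 kHz = 3.5 kHz.
44.5 kHz and 93.5 kHz both map to 10 kHz.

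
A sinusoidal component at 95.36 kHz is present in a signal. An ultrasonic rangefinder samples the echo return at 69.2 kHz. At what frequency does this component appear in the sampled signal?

95.36 kHz mod fs = 26.16 kHz.
26.16 kHz ≤ fs/2 = 34.6 kHz, appears at 26.16 kHz.

26.16 kHz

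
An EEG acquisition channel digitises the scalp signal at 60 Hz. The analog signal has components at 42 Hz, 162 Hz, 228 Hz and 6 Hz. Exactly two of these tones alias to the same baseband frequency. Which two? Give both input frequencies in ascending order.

fs/2 = 30 Hz.
42 Hz > fs/2 = 30 Hz, folds to fs − 42 Hz = 18 Hz.
162 Hz mod fs = 42 Hz.
42 Hz > fs/2 = 30 Hz, folds to fs − 42 Hz = 18 Hz.
228 Hz mod fs = 48 Hz.
48 Hz > fs/2 = 30 Hz, folds to fs − 48 Hz = 12 Hz.
6 Hz ≤ fs/2 = 30 Hz, passes unchanged.
42 Hz and 162 Hz both map to 18 Hz.

42 Hz, 162 Hz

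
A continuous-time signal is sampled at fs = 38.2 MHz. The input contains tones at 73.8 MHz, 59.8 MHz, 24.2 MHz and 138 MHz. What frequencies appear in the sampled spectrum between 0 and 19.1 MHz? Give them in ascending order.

fs/2 = 19.1 MHz.
73.8 MHz mod fs = 35.6 MHz.
35.6 MHz > fs/2 = 19.1 MHz, folds to fs − 35.6 MHz = 2.6 MHz.
59.8 MHz mod fs = 21.6 MHz.
21.6 MHz > fs/2 = 19.1 MHz, folds to fs − 21.6 MHz = 16.6 MHz.
24.2 MHz > fs/2 = 19.1 MHz, folds to fs − 24.2 MHz = 14 MHz.
138 MHz mod fs = 23.4 MHz.
23.4 MHz > fs/2 = 19.1 MHz, folds to fs − 23.4 MHz = 14.8 MHz.
Distinct values: {2.6 MHz, 14 MHz, 14.8 MHz, 16.6 MHz}.

2.6 MHz, 14 MHz, 14.8 MHz, 16.6 MHz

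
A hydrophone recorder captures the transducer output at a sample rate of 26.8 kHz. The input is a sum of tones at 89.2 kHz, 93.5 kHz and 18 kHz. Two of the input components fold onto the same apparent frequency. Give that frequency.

fs/2 = 13.4 kHz.
89.2 kHz mod fs = 8.8 kHz.
8.8 kHz ≤ fs/2 = 13.4 kHz, appears at 8.8 kHz.
93.5 kHz mod fs = 13.1 kHz.
13.1 kHz ≤ fs/2 = 13.4 kHz, appears at 13.1 kHz.
18 kHz > fs/2 = 13.4 kHz, folds to fs − 18 kHz = 8.8 kHz.
18 kHz and 89.2 kHz both map to 8.8 kHz.

8.8 kHz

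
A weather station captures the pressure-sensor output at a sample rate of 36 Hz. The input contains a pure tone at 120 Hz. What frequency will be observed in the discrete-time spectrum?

120 Hz mod fs = 12 Hz.
12 Hz ≤ fs/2 = 18 Hz, appears at 12 Hz.

12 Hz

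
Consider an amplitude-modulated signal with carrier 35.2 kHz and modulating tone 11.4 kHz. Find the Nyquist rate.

AM sidebands sit at fc ± fm = 23.8 kHz and 46.6 kHz.
Highest-frequency component: 46.6 kHz.
Nyquist rate = 2 × 46.6 kHz = 93.2 kHz.

93.2 kHz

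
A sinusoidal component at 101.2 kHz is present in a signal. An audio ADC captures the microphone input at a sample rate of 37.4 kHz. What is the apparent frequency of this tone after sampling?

101.2 kHz mod fs = 26.4 kHz.
26.4 kHz > fs/2 = 18.7 kHz, folds to fs − 26.4 kHz = 11 kHz.

11 kHz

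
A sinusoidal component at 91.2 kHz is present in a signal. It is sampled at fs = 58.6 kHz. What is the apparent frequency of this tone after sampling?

26 kHz

91.2 kHz mod fs = 32.6 kHz.
32.6 kHz > fs/2 = 29.3 kHz, folds to fs − 32.6 kHz = 26 kHz.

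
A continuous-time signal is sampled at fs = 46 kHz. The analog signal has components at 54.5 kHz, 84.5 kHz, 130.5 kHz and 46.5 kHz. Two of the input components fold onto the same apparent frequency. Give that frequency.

7.5 kHz

fs/2 = 23 kHz.
54.5 kHz mod fs = 8.5 kHz.
8.5 kHz ≤ fs/2 = 23 kHz, appears at 8.5 kHz.
84.5 kHz mod fs = 38.5 kHz.
38.5 kHz > fs/2 = 23 kHz, folds to fs − 38.5 kHz = 7.5 kHz.
130.5 kHz mod fs = 38.5 kHz.
38.5 kHz > fs/2 = 23 kHz, folds to fs − 38.5 kHz = 7.5 kHz.
46.5 kHz mod fs = 0.5 kHz.
0.5 kHz ≤ fs/2 = 23 kHz, appears at 0.5 kHz.
84.5 kHz and 130.5 kHz both map to 7.5 kHz.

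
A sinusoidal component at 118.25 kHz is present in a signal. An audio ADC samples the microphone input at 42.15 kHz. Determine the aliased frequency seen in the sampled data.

8.2 kHz

118.25 kHz mod fs = 33.95 kHz.
33.95 kHz > fs/2 = 21.075 kHz, folds to fs − 33.95 kHz = 8.2 kHz.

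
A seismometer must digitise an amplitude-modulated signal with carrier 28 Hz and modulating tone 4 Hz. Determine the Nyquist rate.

64 Hz

AM sidebands sit at fc ± fm = 24 Hz and 32 Hz.
Highest-frequency component: 32 Hz.
Nyquist rate = 2 × 32 Hz = 64 Hz.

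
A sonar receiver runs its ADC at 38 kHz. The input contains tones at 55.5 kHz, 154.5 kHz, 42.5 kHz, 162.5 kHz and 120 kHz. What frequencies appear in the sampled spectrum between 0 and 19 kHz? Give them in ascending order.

2.5 kHz, 4.5 kHz, 6 kHz, 10.5 kHz, 17.5 kHz

fs/2 = 19 kHz.
55.5 kHz mod fs = 17.5 kHz.
17.5 kHz ≤ fs/2 = 19 kHz, appears at 17.5 kHz.
154.5 kHz mod fs = 2.5 kHz.
2.5 kHz ≤ fs/2 = 19 kHz, appears at 2.5 kHz.
42.5 kHz mod fs = 4.5 kHz.
4.5 kHz ≤ fs/2 = 19 kHz, appears at 4.5 kHz.
162.5 kHz mod fs = 10.5 kHz.
10.5 kHz ≤ fs/2 = 19 kHz, appears at 10.5 kHz.
120 kHz mod fs = 6 kHz.
6 kHz ≤ fs/2 = 19 kHz, appears at 6 kHz.
Distinct values: {2.5 kHz, 4.5 kHz, 6 kHz, 10.5 kHz, 17.5 kHz}.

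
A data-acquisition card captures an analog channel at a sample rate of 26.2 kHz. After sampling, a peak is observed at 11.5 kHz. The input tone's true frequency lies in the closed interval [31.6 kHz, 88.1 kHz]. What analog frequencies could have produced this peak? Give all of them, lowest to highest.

37.7 kHz, 40.9 kHz, 63.9 kHz, 67.1 kHz

Frequencies that alias to 11.5 kHz are k·fs ± 11.5 kHz for integer k ≥ 0.
k=0: 11.5 kHz.
k=1: 14.7 kHz, 37.7 kHz.
k=2: 40.9 kHz, 63.9 kHz.
k=3: 67.1 kHz, 90.1 kHz.
k=4: 93.3 kHz, 116.3 kHz.
Within [31.6 kHz, 88.1 kHz]: 37.7 kHz, 40.9 kHz, 63.9 kHz, 67.1 kHz.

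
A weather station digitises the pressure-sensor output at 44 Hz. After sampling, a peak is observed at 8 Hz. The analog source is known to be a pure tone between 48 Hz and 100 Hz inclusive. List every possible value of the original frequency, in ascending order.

Frequencies that alias to 8 Hz are k·fs ± 8 Hz for integer k ≥ 0.
k=0: 8 Hz.
k=1: 36 Hz, 52 Hz.
k=2: 80 Hz, 96 Hz.
k=3: 124 Hz, 140 Hz.
Within [48 Hz, 100 Hz]: 52 Hz, 80 Hz, 96 Hz.

52 Hz, 80 Hz, 96 Hz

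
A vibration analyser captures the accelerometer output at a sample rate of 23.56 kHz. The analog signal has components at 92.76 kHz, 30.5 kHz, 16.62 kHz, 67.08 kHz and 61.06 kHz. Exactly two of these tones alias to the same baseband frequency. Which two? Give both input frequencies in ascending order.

fs/2 = 11.78 kHz.
92.76 kHz mod fs = 22.08 kHz.
22.08 kHz > fs/2 = 11.78 kHz, folds to fs − 22.08 kHz = 1.48 kHz.
30.5 kHz mod fs = 6.94 kHz.
6.94 kHz ≤ fs/2 = 11.78 kHz, appears at 6.94 kHz.
16.62 kHz > fs/2 = 11.78 kHz, folds to fs − 16.62 kHz = 6.94 kHz.
67.08 kHz mod fs = 19.96 kHz.
19.96 kHz > fs/2 = 11.78 kHz, folds to fs − 19.96 kHz = 3.6 kHz.
61.06 kHz mod fs = 13.94 kHz.
13.94 kHz > fs/2 = 11.78 kHz, folds to fs − 13.94 kHz = 9.62 kHz.
16.62 kHz and 30.5 kHz both map to 6.94 kHz.

16.62 kHz, 30.5 kHz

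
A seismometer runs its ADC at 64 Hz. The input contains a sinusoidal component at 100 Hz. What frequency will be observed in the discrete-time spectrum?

100 Hz mod fs = 36 Hz.
36 Hz > fs/2 = 32 Hz, folds to fs − 36 Hz = 28 Hz.

28 Hz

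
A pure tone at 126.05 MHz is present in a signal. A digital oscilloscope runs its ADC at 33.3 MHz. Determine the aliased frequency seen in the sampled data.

126.05 MHz mod fs = 26.15 MHz.
26.15 MHz > fs/2 = 16.65 MHz, folds to fs − 26.15 MHz = 7.15 MHz.

7.15 MHz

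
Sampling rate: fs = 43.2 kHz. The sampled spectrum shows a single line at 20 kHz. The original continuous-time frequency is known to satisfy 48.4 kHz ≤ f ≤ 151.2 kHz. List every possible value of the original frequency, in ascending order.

63.2 kHz, 66.4 kHz, 106.4 kHz, 109.6 kHz, 149.6 kHz

Frequencies that alias to 20 kHz are k·fs ± 20 kHz for integer k ≥ 0.
k=0: 20 kHz.
k=1: 23.2 kHz, 63.2 kHz.
k=2: 66.4 kHz, 106.4 kHz.
k=3: 109.6 kHz, 149.6 kHz.
k=4: 152.8 kHz, 192.8 kHz.
Within [48.4 kHz, 151.2 kHz]: 63.2 kHz, 66.4 kHz, 106.4 kHz, 109.6 kHz, 149.6 kHz.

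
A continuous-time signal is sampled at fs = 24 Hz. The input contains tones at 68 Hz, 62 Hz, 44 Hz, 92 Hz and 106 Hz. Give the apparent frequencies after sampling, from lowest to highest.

4 Hz, 10 Hz

fs/2 = 12 Hz.
68 Hz mod fs = 20 Hz.
20 Hz > fs/2 = 12 Hz, folds to fs − 20 Hz = 4 Hz.
62 Hz mod fs = 14 Hz.
14 Hz > fs/2 = 12 Hz, folds to fs − 14 Hz = 10 Hz.
44 Hz mod fs = 20 Hz.
20 Hz > fs/2 = 12 Hz, folds to fs − 20 Hz = 4 Hz.
92 Hz mod fs = 20 Hz.
20 Hz > fs/2 = 12 Hz, folds to fs − 20 Hz = 4 Hz.
106 Hz mod fs = 10 Hz.
10 Hz ≤ fs/2 = 12 Hz, appears at 10 Hz.
Distinct values: {4 Hz, 10 Hz}.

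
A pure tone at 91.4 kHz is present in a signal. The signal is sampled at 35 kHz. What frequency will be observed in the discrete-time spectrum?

13.6 kHz

91.4 kHz mod fs = 21.4 kHz.
21.4 kHz > fs/2 = 17.5 kHz, folds to fs − 21.4 kHz = 13.6 kHz.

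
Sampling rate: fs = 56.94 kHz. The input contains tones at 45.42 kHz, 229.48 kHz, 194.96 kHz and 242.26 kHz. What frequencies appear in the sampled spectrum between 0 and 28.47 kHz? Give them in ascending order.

1.72 kHz, 11.52 kHz, 14.5 kHz, 24.14 kHz

fs/2 = 28.47 kHz.
45.42 kHz > fs/2 = 28.47 kHz, folds to fs − 45.42 kHz = 11.52 kHz.
229.48 kHz mod fs = 1.72 kHz.
1.72 kHz ≤ fs/2 = 28.47 kHz, appears at 1.72 kHz.
194.96 kHz mod fs = 24.14 kHz.
24.14 kHz ≤ fs/2 = 28.47 kHz, appears at 24.14 kHz.
242.26 kHz mod fs = 14.5 kHz.
14.5 kHz ≤ fs/2 = 28.47 kHz, appears at 14.5 kHz.
Distinct values: {1.72 kHz, 11.52 kHz, 14.5 kHz, 24.14 kHz}.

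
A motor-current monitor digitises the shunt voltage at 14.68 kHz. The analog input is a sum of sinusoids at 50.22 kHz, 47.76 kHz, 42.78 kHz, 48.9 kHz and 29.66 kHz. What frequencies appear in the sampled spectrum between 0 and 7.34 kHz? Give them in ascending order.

0.3 kHz, 1.26 kHz, 3.72 kHz, 4.86 kHz, 6.18 kHz

fs/2 = 7.34 kHz.
50.22 kHz mod fs = 6.18 kHz.
6.18 kHz ≤ fs/2 = 7.34 kHz, appears at 6.18 kHz.
47.76 kHz mod fs = 3.72 kHz.
3.72 kHz ≤ fs/2 = 7.34 kHz, appears at 3.72 kHz.
42.78 kHz mod fs = 13.42 kHz.
13.42 kHz > fs/2 = 7.34 kHz, folds to fs − 13.42 kHz = 1.26 kHz.
48.9 kHz mod fs = 4.86 kHz.
4.86 kHz ≤ fs/2 = 7.34 kHz, appears at 4.86 kHz.
29.66 kHz mod fs = 0.3 kHz.
0.3 kHz ≤ fs/2 = 7.34 kHz, appears at 0.3 kHz.
Distinct values: {0.3 kHz, 1.26 kHz, 3.72 kHz, 4.86 kHz, 6.18 kHz}.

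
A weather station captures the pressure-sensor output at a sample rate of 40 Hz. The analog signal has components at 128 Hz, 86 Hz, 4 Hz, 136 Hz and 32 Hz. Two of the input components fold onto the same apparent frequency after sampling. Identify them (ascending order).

32 Hz, 128 Hz

fs/2 = 20 Hz.
128 Hz mod fs = 8 Hz.
8 Hz ≤ fs/2 = 20 Hz, appears at 8 Hz.
86 Hz mod fs = 6 Hz.
6 Hz ≤ fs/2 = 20 Hz, appears at 6 Hz.
4 Hz ≤ fs/2 = 20 Hz, passes unchanged.
136 Hz mod fs = 16 Hz.
16 Hz ≤ fs/2 = 20 Hz, appears at 16 Hz.
32 Hz > fs/2 = 20 Hz, folds to fs − 32 Hz = 8 Hz.
32 Hz and 128 Hz both map to 8 Hz.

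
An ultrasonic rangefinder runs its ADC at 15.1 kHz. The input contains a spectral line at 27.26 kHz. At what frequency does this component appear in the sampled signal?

2.94 kHz

27.26 kHz mod fs = 12.16 kHz.
12.16 kHz > fs/2 = 7.55 kHz, folds to fs − 12.16 kHz = 2.94 kHz.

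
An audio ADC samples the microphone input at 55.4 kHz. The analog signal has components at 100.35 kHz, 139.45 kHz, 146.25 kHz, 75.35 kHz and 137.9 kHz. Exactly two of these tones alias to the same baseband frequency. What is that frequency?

19.95 kHz

fs/2 = 27.7 kHz.
100.35 kHz mod fs = 44.95 kHz.
44.95 kHz > fs/2 = 27.7 kHz, folds to fs − 44.95 kHz = 10.45 kHz.
139.45 kHz mod fs = 28.65 kHz.
28.65 kHz > fs/2 = 27.7 kHz, folds to fs − 28.65 kHz = 26.75 kHz.
146.25 kHz mod fs = 35.45 kHz.
35.45 kHz > fs/2 = 27.7 kHz, folds to fs − 35.45 kHz = 19.95 kHz.
75.35 kHz mod fs = 19.95 kHz.
19.95 kHz ≤ fs/2 = 27.7 kHz, appears at 19.95 kHz.
137.9 kHz mod fs = 27.1 kHz.
27.1 kHz ≤ fs/2 = 27.7 kHz, appears at 27.1 kHz.
75.35 kHz and 146.25 kHz both map to 19.95 kHz.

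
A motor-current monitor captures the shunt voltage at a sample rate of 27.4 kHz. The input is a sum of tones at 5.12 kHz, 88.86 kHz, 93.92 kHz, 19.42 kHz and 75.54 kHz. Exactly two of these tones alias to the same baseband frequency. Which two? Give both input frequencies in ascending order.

fs/2 = 13.7 kHz.
5.12 kHz ≤ fs/2 = 13.7 kHz, passes unchanged.
88.86 kHz mod fs = 6.66 kHz.
6.66 kHz ≤ fs/2 = 13.7 kHz, appears at 6.66 kHz.
93.92 kHz mod fs = 11.72 kHz.
11.72 kHz ≤ fs/2 = 13.7 kHz, appears at 11.72 kHz.
19.42 kHz > fs/2 = 13.7 kHz, folds to fs − 19.42 kHz = 7.98 kHz.
75.54 kHz mod fs = 20.74 kHz.
20.74 kHz > fs/2 = 13.7 kHz, folds to fs − 20.74 kHz = 6.66 kHz.
75.54 kHz and 88.86 kHz both map to 6.66 kHz.

75.54 kHz, 88.86 kHz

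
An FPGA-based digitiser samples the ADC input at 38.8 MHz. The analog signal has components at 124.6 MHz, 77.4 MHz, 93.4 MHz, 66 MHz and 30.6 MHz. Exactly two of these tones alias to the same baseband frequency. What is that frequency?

fs/2 = 19.4 MHz.
124.6 MHz mod fs = 8.2 MHz.
8.2 MHz ≤ fs/2 = 19.4 MHz, appears at 8.2 MHz.
77.4 MHz mod fs = 38.6 MHz.
38.6 MHz > fs/2 = 19.4 MHz, folds to fs − 38.6 MHz = 0.2 MHz.
93.4 MHz mod fs = 15.8 MHz.
15.8 MHz ≤ fs/2 = 19.4 MHz, appears at 15.8 MHz.
66 MHz mod fs = 27.2 MHz.
27.2 MHz > fs/2 = 19.4 MHz, folds to fs − 27.2 MHz = 11.6 MHz.
30.6 MHz > fs/2 = 19.4 MHz, folds to fs − 30.6 MHz = 8.2 MHz.
30.6 MHz and 124.6 MHz both map to 8.2 MHz.

8.2 MHz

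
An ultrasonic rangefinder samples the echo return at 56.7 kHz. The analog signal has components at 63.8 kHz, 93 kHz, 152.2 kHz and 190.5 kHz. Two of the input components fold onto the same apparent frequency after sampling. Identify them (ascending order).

93 kHz, 190.5 kHz

fs/2 = 28.35 kHz.
63.8 kHz mod fs = 7.1 kHz.
7.1 kHz ≤ fs/2 = 28.35 kHz, appears at 7.1 kHz.
93 kHz mod fs = 36.3 kHz.
36.3 kHz > fs/2 = 28.35 kHz, folds to fs − 36.3 kHz = 20.4 kHz.
152.2 kHz mod fs = 38.8 kHz.
38.8 kHz > fs/2 = 28.35 kHz, folds to fs − 38.8 kHz = 17.9 kHz.
190.5 kHz mod fs = 20.4 kHz.
20.4 kHz ≤ fs/2 = 28.35 kHz, appears at 20.4 kHz.
93 kHz and 190.5 kHz both map to 20.4 kHz.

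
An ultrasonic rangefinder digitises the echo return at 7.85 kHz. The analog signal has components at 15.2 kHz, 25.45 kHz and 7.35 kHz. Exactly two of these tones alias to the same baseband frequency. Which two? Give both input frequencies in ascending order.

7.35 kHz, 15.2 kHz

fs/2 = 3.925 kHz.
15.2 kHz mod fs = 7.35 kHz.
7.35 kHz > fs/2 = 3.925 kHz, folds to fs − 7.35 kHz = 0.5 kHz.
25.45 kHz mod fs = 1.9 kHz.
1.9 kHz ≤ fs/2 = 3.925 kHz, appears at 1.9 kHz.
7.35 kHz > fs/2 = 3.925 kHz, folds to fs − 7.35 kHz = 0.5 kHz.
7.35 kHz and 15.2 kHz both map to 0.5 kHz.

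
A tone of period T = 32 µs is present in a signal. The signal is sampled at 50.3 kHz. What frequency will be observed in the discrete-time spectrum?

19.05 kHz

T = 32 µs → f = 1/T = 31.25 kHz.
31.25 kHz > fs/2 = 25.15 kHz, folds to fs − 31.25 kHz = 19.05 kHz.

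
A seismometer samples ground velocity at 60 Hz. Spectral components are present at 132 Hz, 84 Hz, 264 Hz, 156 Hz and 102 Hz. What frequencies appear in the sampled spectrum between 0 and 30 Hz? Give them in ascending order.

12 Hz, 18 Hz, 24 Hz

fs/2 = 30 Hz.
132 Hz mod fs = 12 Hz.
12 Hz ≤ fs/2 = 30 Hz, appears at 12 Hz.
84 Hz mod fs = 24 Hz.
24 Hz ≤ fs/2 = 30 Hz, appears at 24 Hz.
264 Hz mod fs = 24 Hz.
24 Hz ≤ fs/2 = 30 Hz, appears at 24 Hz.
156 Hz mod fs = 36 Hz.
36 Hz > fs/2 = 30 Hz, folds to fs − 36 Hz = 24 Hz.
102 Hz mod fs = 42 Hz.
42 Hz > fs/2 = 30 Hz, folds to fs − 42 Hz = 18 Hz.
Distinct values: {12 Hz, 18 Hz, 24 Hz}.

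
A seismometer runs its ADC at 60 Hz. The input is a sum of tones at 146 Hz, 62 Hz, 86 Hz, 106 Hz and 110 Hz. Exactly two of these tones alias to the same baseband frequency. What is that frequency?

fs/2 = 30 Hz.
146 Hz mod fs = 26 Hz.
26 Hz ≤ fs/2 = 30 Hz, appears at 26 Hz.
62 Hz mod fs = 2 Hz.
2 Hz ≤ fs/2 = 30 Hz, appears at 2 Hz.
86 Hz mod fs = 26 Hz.
26 Hz ≤ fs/2 = 30 Hz, appears at 26 Hz.
106 Hz mod fs = 46 Hz.
46 Hz > fs/2 = 30 Hz, folds to fs − 46 Hz = 14 Hz.
110 Hz mod fs = 50 Hz.
50 Hz > fs/2 = 30 Hz, folds to fs − 50 Hz = 10 Hz.
86 Hz and 146 Hz both map to 26 Hz.

26 Hz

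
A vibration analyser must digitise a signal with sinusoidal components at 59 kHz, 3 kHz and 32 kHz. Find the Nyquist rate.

118 kHz

Highest-frequency component: 59 kHz.
Nyquist rate = 2 × 59 kHz = 118 kHz.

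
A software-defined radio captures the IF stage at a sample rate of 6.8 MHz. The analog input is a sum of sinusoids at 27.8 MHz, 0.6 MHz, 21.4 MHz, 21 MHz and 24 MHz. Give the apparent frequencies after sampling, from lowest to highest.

fs/2 = 3.4 MHz.
27.8 MHz mod fs = 0.6 MHz.
0.6 MHz ≤ fs/2 = 3.4 MHz, appears at 0.6 MHz.
0.6 MHz ≤ fs/2 = 3.4 MHz, passes unchanged.
21.4 MHz mod fs = 1 MHz.
1 MHz ≤ fs/2 = 3.4 MHz, appears at 1 MHz.
21 MHz mod fs = 0.6 MHz.
0.6 MHz ≤ fs/2 = 3.4 MHz, appears at 0.6 MHz.
24 MHz mod fs = 3.6 MHz.
3.6 MHz > fs/2 = 3.4 MHz, folds to fs − 3.6 MHz = 3.2 MHz.
Distinct values: {0.6 MHz, 1 MHz, 3.2 MHz}.

0.6 MHz, 1 MHz, 3.2 MHz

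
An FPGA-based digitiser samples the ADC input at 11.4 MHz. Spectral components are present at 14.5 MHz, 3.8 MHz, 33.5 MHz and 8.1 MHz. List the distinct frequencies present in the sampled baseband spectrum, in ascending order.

fs/2 = 5.7 MHz.
14.5 MHz mod fs = 3.1 MHz.
3.1 MHz ≤ fs/2 = 5.7 MHz, appears at 3.1 MHz.
3.8 MHz ≤ fs/2 = 5.7 MHz, passes unchanged.
33.5 MHz mod fs = 10.7 MHz.
10.7 MHz > fs/2 = 5.7 MHz, folds to fs − 10.7 MHz = 0.7 MHz.
8.1 MHz > fs/2 = 5.7 MHz, folds to fs − 8.1 MHz = 3.3 MHz.
Distinct values: {0.7 MHz, 3.1 MHz, 3.3 MHz, 3.8 MHz}.

0.7 MHz, 3.1 MHz, 3.3 MHz, 3.8 MHz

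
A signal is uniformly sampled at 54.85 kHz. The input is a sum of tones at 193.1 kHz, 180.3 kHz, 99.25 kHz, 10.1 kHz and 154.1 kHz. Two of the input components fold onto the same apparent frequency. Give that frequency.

fs/2 = 27.425 kHz.
193.1 kHz mod fs = 28.55 kHz.
28.55 kHz > fs/2 = 27.425 kHz, folds to fs − 28.55 kHz = 26.3 kHz.
180.3 kHz mod fs = 15.75 kHz.
15.75 kHz ≤ fs/2 = 27.425 kHz, appears at 15.75 kHz.
99.25 kHz mod fs = 44.4 kHz.
44.4 kHz > fs/2 = 27.425 kHz, folds to fs − 44.4 kHz = 10.45 kHz.
10.1 kHz ≤ fs/2 = 27.425 kHz, passes unchanged.
154.1 kHz mod fs = 44.4 kHz.
44.4 kHz > fs/2 = 27.425 kHz, folds to fs − 44.4 kHz = 10.45 kHz.
99.25 kHz and 154.1 kHz both map to 10.45 kHz.

10.45 kHz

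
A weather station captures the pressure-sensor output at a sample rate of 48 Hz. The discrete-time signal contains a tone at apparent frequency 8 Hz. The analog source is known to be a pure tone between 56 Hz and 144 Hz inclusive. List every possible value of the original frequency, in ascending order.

Frequencies that alias to 8 Hz are k·fs ± 8 Hz for integer k ≥ 0.
k=0: 8 Hz.
k=1: 40 Hz, 56 Hz.
k=2: 88 Hz, 104 Hz.
k=3: 136 Hz, 152 Hz.
k=4: 184 Hz, 200 Hz.
Within [56 Hz, 144 Hz]: 56 Hz, 88 Hz, 104 Hz, 136 Hz.

56 Hz, 88 Hz, 104 Hz, 136 Hz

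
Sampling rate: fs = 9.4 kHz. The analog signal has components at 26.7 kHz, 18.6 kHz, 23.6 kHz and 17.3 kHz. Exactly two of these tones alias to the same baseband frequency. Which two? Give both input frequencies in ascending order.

17.3 kHz, 26.7 kHz

fs/2 = 4.7 kHz.
26.7 kHz mod fs = 7.9 kHz.
7.9 kHz > fs/2 = 4.7 kHz, folds to fs − 7.9 kHz = 1.5 kHz.
18.6 kHz mod fs = 9.2 kHz.
9.2 kHz > fs/2 = 4.7 kHz, folds to fs − 9.2 kHz = 0.2 kHz.
23.6 kHz mod fs = 4.8 kHz.
4.8 kHz > fs/2 = 4.7 kHz, folds to fs − 4.8 kHz = 4.6 kHz.
17.3 kHz mod fs = 7.9 kHz.
7.9 kHz > fs/2 = 4.7 kHz, folds to fs − 7.9 kHz = 1.5 kHz.
17.3 kHz and 26.7 kHz both map to 1.5 kHz.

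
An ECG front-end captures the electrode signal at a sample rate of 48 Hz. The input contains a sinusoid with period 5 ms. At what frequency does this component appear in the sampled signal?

8 Hz

T = 5 ms → f = 1/T = 200 Hz.
200 Hz mod fs = 8 Hz.
8 Hz ≤ fs/2 = 24 Hz, appears at 8 Hz.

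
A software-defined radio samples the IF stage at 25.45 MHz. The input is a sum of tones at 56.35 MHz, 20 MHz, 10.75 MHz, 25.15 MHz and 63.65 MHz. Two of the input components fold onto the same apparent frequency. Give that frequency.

fs/2 = 12.725 MHz.
56.35 MHz mod fs = 5.45 MHz.
5.45 MHz ≤ fs/2 = 12.725 MHz, appears at 5.45 MHz.
20 MHz > fs/2 = 12.725 MHz, folds to fs − 20 MHz = 5.45 MHz.
10.75 MHz ≤ fs/2 = 12.725 MHz, passes unchanged.
25.15 MHz > fs/2 = 12.725 MHz, folds to fs − 25.15 MHz = 0.3 MHz.
63.65 MHz mod fs = 12.75 MHz.
12.75 MHz > fs/2 = 12.725 MHz, folds to fs − 12.75 MHz = 12.7 MHz.
20 MHz and 56.35 MHz both map to 5.45 MHz.

5.45 MHz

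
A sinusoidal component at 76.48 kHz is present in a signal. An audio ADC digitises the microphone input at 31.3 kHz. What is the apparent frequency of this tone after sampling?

76.48 kHz mod fs = 13.88 kHz.
13.88 kHz ≤ fs/2 = 15.65 kHz, appears at 13.88 kHz.

13.88 kHz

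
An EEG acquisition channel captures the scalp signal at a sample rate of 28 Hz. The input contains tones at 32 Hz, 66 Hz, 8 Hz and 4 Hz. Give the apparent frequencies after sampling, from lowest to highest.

fs/2 = 14 Hz.
32 Hz mod fs = 4 Hz.
4 Hz ≤ fs/2 = 14 Hz, appears at 4 Hz.
66 Hz mod fs = 10 Hz.
10 Hz ≤ fs/2 = 14 Hz, appears at 10 Hz.
8 Hz ≤ fs/2 = 14 Hz, passes unchanged.
4 Hz ≤ fs/2 = 14 Hz, passes unchanged.
Distinct values: {4 Hz, 8 Hz, 10 Hz}.

4 Hz, 8 Hz, 10 Hz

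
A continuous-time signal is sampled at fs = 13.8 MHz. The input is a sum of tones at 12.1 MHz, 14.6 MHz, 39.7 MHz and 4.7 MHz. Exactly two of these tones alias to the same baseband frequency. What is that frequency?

1.7 MHz

fs/2 = 6.9 MHz.
12.1 MHz > fs/2 = 6.9 MHz, folds to fs − 12.1 MHz = 1.7 MHz.
14.6 MHz mod fs = 0.8 MHz.
0.8 MHz ≤ fs/2 = 6.9 MHz, appears at 0.8 MHz.
39.7 MHz mod fs = 12.1 MHz.
12.1 MHz > fs/2 = 6.9 MHz, folds to fs − 12.1 MHz = 1.7 MHz.
4.7 MHz ≤ fs/2 = 6.9 MHz, passes unchanged.
12.1 MHz and 39.7 MHz both map to 1.7 MHz.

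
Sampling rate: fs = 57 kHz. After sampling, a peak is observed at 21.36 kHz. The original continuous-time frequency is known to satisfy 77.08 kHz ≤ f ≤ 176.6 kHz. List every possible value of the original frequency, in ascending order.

78.36 kHz, 92.64 kHz, 135.36 kHz, 149.64 kHz

Frequencies that alias to 21.36 kHz are k·fs ± 21.36 kHz for integer k ≥ 0.
k=0: 21.36 kHz.
k=1: 35.64 kHz, 78.36 kHz.
k=2: 92.64 kHz, 135.36 kHz.
k=3: 149.64 kHz, 192.36 kHz.
k=4: 206.64 kHz, 249.36 kHz.
Within [77.08 kHz, 176.6 kHz]: 78.36 kHz, 92.64 kHz, 135.36 kHz, 149.64 kHz.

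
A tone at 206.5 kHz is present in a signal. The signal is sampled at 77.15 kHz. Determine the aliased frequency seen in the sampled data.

24.95 kHz

206.5 kHz mod fs = 52.2 kHz.
52.2 kHz > fs/2 = 38.575 kHz, folds to fs − 52.2 kHz = 24.95 kHz.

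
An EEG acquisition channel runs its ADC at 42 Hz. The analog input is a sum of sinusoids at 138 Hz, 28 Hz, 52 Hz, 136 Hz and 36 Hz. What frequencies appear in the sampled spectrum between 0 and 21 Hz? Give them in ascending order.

fs/2 = 21 Hz.
138 Hz mod fs = 12 Hz.
12 Hz ≤ fs/2 = 21 Hz, appears at 12 Hz.
28 Hz > fs/2 = 21 Hz, folds to fs − 28 Hz = 14 Hz.
52 Hz mod fs = 10 Hz.
10 Hz ≤ fs/2 = 21 Hz, appears at 10 Hz.
136 Hz mod fs = 10 Hz.
10 Hz ≤ fs/2 = 21 Hz, appears at 10 Hz.
36 Hz > fs/2 = 21 Hz, folds to fs − 36 Hz = 6 Hz.
Distinct values: {6 Hz, 10 Hz, 12 Hz, 14 Hz}.

6 Hz, 10 Hz, 12 Hz, 14 Hz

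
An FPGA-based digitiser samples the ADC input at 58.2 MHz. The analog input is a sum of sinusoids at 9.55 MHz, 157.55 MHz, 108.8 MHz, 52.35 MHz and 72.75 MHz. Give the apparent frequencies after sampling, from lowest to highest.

fs/2 = 29.1 MHz.
9.55 MHz ≤ fs/2 = 29.1 MHz, passes unchanged.
157.55 MHz mod fs = 41.15 MHz.
41.15 MHz > fs/2 = 29.1 MHz, folds to fs − 41.15 MHz = 17.05 MHz.
108.8 MHz mod fs = 50.6 MHz.
50.6 MHz > fs/2 = 29.1 MHz, folds to fs − 50.6 MHz = 7.6 MHz.
52.35 MHz > fs/2 = 29.1 MHz, folds to fs − 52.35 MHz = 5.85 MHz.
72.75 MHz mod fs = 14.55 MHz.
14.55 MHz ≤ fs/2 = 29.1 MHz, appears at 14.55 MHz.
Distinct values: {5.85 MHz, 7.6 MHz, 9.55 MHz, 14.55 MHz, 17.05 MHz}.

5.85 MHz, 7.6 MHz, 9.55 MHz, 14.55 MHz, 17.05 MHz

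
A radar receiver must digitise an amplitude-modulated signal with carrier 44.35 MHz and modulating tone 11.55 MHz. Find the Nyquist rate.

111.8 MHz

AM sidebands sit at fc ± fm = 32.8 MHz and 55.9 MHz.
Highest-frequency component: 55.9 MHz.
Nyquist rate = 2 × 55.9 MHz = 111.8 MHz.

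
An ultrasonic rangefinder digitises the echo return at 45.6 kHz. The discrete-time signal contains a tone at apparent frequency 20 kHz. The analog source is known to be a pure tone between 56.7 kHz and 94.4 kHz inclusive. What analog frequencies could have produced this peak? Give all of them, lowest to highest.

65.6 kHz, 71.2 kHz

Frequencies that alias to 20 kHz are k·fs ± 20 kHz for integer k ≥ 0.
k=0: 20 kHz.
k=1: 25.6 kHz, 65.6 kHz.
k=2: 71.2 kHz, 111.2 kHz.
k=3: 116.8 kHz, 156.8 kHz.
Within [56.7 kHz, 94.4 kHz]: 65.6 kHz, 71.2 kHz.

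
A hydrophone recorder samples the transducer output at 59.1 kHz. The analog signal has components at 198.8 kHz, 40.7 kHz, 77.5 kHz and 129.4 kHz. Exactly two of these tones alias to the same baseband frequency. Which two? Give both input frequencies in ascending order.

40.7 kHz, 77.5 kHz

fs/2 = 29.55 kHz.
198.8 kHz mod fs = 21.5 kHz.
21.5 kHz ≤ fs/2 = 29.55 kHz, appears at 21.5 kHz.
40.7 kHz > fs/2 = 29.55 kHz, folds to fs − 40.7 kHz = 18.4 kHz.
77.5 kHz mod fs = 18.4 kHz.
18.4 kHz ≤ fs/2 = 29.55 kHz, appears at 18.4 kHz.
129.4 kHz mod fs = 11.2 kHz.
11.2 kHz ≤ fs/2 = 29.55 kHz, appears at 11.2 kHz.
40.7 kHz and 77.5 kHz both map to 18.4 kHz.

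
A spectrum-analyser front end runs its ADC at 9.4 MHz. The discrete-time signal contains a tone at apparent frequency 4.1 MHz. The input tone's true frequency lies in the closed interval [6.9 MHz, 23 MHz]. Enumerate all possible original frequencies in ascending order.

Frequencies that alias to 4.1 MHz are k·fs ± 4.1 MHz for integer k ≥ 0.
k=0: 4.1 MHz.
k=1: 5.3 MHz, 13.5 MHz.
k=2: 14.7 MHz, 22.9 MHz.
k=3: 24.1 MHz, 32.3 MHz.
Within [6.9 MHz, 23 MHz]: 13.5 MHz, 14.7 MHz, 22.9 MHz.

13.5 MHz, 14.7 MHz, 22.9 MHz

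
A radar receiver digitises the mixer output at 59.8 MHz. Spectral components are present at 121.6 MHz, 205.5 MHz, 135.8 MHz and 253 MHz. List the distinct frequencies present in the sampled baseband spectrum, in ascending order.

2 MHz, 13.8 MHz, 16.2 MHz, 26.1 MHz

fs/2 = 29.9 MHz.
121.6 MHz mod fs = 2 MHz.
2 MHz ≤ fs/2 = 29.9 MHz, appears at 2 MHz.
205.5 MHz mod fs = 26.1 MHz.
26.1 MHz ≤ fs/2 = 29.9 MHz, appears at 26.1 MHz.
135.8 MHz mod fs = 16.2 MHz.
16.2 MHz ≤ fs/2 = 29.9 MHz, appears at 16.2 MHz.
253 MHz mod fs = 13.8 MHz.
13.8 MHz ≤ fs/2 = 29.9 MHz, appears at 13.8 MHz.
Distinct values: {2 MHz, 13.8 MHz, 16.2 MHz, 26.1 MHz}.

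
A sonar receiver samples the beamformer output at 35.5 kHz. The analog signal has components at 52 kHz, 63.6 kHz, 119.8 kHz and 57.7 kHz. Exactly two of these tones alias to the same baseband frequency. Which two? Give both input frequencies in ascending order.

fs/2 = 17.75 kHz.
52 kHz mod fs = 16.5 kHz.
16.5 kHz ≤ fs/2 = 17.75 kHz, appears at 16.5 kHz.
63.6 kHz mod fs = 28.1 kHz.
28.1 kHz > fs/2 = 17.75 kHz, folds to fs − 28.1 kHz = 7.4 kHz.
119.8 kHz mod fs = 13.3 kHz.
13.3 kHz ≤ fs/2 = 17.75 kHz, appears at 13.3 kHz.
57.7 kHz mod fs = 22.2 kHz.
22.2 kHz > fs/2 = 17.75 kHz, folds to fs − 22.2 kHz = 13.3 kHz.
57.7 kHz and 119.8 kHz both map to 13.3 kHz.

57.7 kHz, 119.8 kHz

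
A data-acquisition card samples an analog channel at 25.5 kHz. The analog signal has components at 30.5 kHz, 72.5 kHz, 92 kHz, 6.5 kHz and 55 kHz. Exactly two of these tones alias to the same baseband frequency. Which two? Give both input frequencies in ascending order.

fs/2 = 12.75 kHz.
30.5 kHz mod fs = 5 kHz.
5 kHz ≤ fs/2 = 12.75 kHz, appears at 5 kHz.
72.5 kHz mod fs = 21.5 kHz.
21.5 kHz > fs/2 = 12.75 kHz, folds to fs − 21.5 kHz = 4 kHz.
92 kHz mod fs = 15.5 kHz.
15.5 kHz > fs/2 = 12.75 kHz, folds to fs − 15.5 kHz = 10 kHz.
6.5 kHz ≤ fs/2 = 12.75 kHz, passes unchanged.
55 kHz mod fs = 4 kHz.
4 kHz ≤ fs/2 = 12.75 kHz, appears at 4 kHz.
55 kHz and 72.5 kHz both map to 4 kHz.

55 kHz, 72.5 kHz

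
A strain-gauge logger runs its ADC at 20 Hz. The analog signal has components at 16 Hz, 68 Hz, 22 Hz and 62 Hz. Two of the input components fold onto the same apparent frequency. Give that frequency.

2 Hz

fs/2 = 10 Hz.
16 Hz > fs/2 = 10 Hz, folds to fs − 16 Hz = 4 Hz.
68 Hz mod fs = 8 Hz.
8 Hz ≤ fs/2 = 10 Hz, appears at 8 Hz.
22 Hz mod fs = 2 Hz.
2 Hz ≤ fs/2 = 10 Hz, appears at 2 Hz.
62 Hz mod fs = 2 Hz.
2 Hz ≤ fs/2 = 10 Hz, appears at 2 Hz.
22 Hz and 62 Hz both map to 2 Hz.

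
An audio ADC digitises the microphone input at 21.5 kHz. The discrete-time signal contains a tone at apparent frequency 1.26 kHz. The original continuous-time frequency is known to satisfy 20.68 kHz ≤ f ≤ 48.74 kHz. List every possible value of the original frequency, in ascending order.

Frequencies that alias to 1.26 kHz are k·fs ± 1.26 kHz for integer k ≥ 0.
k=0: 1.26 kHz.
k=1: 20.24 kHz, 22.76 kHz.
k=2: 41.74 kHz, 44.26 kHz.
k=3: 63.24 kHz, 65.76 kHz.
Within [20.68 kHz, 48.74 kHz]: 22.76 kHz, 41.74 kHz, 44.26 kHz.

22.76 kHz, 41.74 kHz, 44.26 kHz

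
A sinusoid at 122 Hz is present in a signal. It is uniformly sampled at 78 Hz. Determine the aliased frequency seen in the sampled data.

122 Hz mod fs = 44 Hz.
44 Hz > fs/2 = 39 Hz, folds to fs − 44 Hz = 34 Hz.

34 Hz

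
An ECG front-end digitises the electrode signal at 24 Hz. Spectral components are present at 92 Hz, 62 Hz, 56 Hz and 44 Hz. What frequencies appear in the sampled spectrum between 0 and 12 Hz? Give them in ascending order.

fs/2 = 12 Hz.
92 Hz mod fs = 20 Hz.
20 Hz > fs/2 = 12 Hz, folds to fs − 20 Hz = 4 Hz.
62 Hz mod fs = 14 Hz.
14 Hz > fs/2 = 12 Hz, folds to fs − 14 Hz = 10 Hz.
56 Hz mod fs = 8 Hz.
8 Hz ≤ fs/2 = 12 Hz, appears at 8 Hz.
44 Hz mod fs = 20 Hz.
20 Hz > fs/2 = 12 Hz, folds to fs − 20 Hz = 4 Hz.
Distinct values: {4 Hz, 8 Hz, 10 Hz}.

4 Hz, 8 Hz, 10 Hz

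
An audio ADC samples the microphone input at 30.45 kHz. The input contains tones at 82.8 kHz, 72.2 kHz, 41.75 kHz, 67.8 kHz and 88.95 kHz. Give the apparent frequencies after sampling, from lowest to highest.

fs/2 = 15.225 kHz.
82.8 kHz mod fs = 21.9 kHz.
21.9 kHz > fs/2 = 15.225 kHz, folds to fs − 21.9 kHz = 8.55 kHz.
72.2 kHz mod fs = 11.3 kHz.
11.3 kHz ≤ fs/2 = 15.225 kHz, appears at 11.3 kHz.
41.75 kHz mod fs = 11.3 kHz.
11.3 kHz ≤ fs/2 = 15.225 kHz, appears at 11.3 kHz.
67.8 kHz mod fs = 6.9 kHz.
6.9 kHz ≤ fs/2 = 15.225 kHz, appears at 6.9 kHz.
88.95 kHz mod fs = 28.05 kHz.
28.05 kHz > fs/2 = 15.225 kHz, folds to fs − 28.05 kHz = 2.4 kHz.
Distinct values: {2.4 kHz, 6.9 kHz, 8.55 kHz, 11.3 kHz}.

2.4 kHz, 6.9 kHz, 8.55 kHz, 11.3 kHz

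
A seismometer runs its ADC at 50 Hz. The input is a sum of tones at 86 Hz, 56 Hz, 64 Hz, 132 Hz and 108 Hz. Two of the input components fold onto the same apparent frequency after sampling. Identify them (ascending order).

64 Hz, 86 Hz

fs/2 = 25 Hz.
86 Hz mod fs = 36 Hz.
36 Hz > fs/2 = 25 Hz, folds to fs − 36 Hz = 14 Hz.
56 Hz mod fs = 6 Hz.
6 Hz ≤ fs/2 = 25 Hz, appears at 6 Hz.
64 Hz mod fs = 14 Hz.
14 Hz ≤ fs/2 = 25 Hz, appears at 14 Hz.
132 Hz mod fs = 32 Hz.
32 Hz > fs/2 = 25 Hz, folds to fs − 32 Hz = 18 Hz.
108 Hz mod fs = 8 Hz.
8 Hz ≤ fs/2 = 25 Hz, appears at 8 Hz.
64 Hz and 86 Hz both map to 14 Hz.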